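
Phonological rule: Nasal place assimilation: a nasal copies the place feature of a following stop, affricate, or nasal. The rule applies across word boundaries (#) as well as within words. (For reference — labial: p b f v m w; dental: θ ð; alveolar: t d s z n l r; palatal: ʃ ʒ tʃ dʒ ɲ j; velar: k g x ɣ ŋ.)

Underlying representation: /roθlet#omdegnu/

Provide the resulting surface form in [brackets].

[roθlet#ondegnu]

/m/ before /d/ (alveolar) → [n]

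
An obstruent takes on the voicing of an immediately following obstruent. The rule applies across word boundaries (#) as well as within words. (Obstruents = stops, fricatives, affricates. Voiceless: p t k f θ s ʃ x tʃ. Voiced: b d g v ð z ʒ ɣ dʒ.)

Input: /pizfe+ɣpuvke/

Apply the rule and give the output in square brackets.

[pisfe+xpufke]

/z/ before /f/ (voiceless) → [s]
/ɣ/ before /p/ (voiceless) → [x]
/v/ before /k/ (voiceless) → [f]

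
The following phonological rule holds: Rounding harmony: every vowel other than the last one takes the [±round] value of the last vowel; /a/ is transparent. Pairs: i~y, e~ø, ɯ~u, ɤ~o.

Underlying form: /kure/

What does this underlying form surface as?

/u/ harmonizes with /e/ ([-round]) → [ɯ]

[kɯre]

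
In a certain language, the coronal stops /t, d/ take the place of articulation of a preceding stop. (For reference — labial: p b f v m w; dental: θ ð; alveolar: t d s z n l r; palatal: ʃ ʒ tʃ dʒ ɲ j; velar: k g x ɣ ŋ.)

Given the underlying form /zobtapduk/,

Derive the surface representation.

/t/ after /b/ (labial) → [p]
/d/ after /p/ (labial) → [b]

[zobpapbuk]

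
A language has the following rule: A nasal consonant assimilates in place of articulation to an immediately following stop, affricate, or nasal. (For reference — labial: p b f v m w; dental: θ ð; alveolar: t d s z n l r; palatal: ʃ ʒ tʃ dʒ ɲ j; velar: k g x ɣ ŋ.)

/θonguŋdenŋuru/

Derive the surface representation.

[θoŋgundeŋŋuru]

/n/ before /g/ (velar) → [ŋ]
/ŋ/ before /d/ (alveolar) → [n]
/n/ before /ŋ/ (velar) → [ŋ]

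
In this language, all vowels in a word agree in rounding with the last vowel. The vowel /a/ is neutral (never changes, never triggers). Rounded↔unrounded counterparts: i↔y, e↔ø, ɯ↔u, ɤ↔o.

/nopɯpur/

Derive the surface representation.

[nopupur]

/ɯ/ harmonizes with /u/ ([+round]) → [u]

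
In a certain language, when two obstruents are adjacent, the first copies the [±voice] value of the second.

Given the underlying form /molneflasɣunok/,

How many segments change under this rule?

/s/ before /ɣ/ (voiced) → [z]
1 segment changes.

1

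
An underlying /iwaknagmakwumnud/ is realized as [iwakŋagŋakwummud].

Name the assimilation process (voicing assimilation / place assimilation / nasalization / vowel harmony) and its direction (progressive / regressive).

/n/→[ŋ] /m/→[ŋ] /n/→[m].
Each target copies a feature from the preceding segment, so the direction is progressive.

place assimilation, progressive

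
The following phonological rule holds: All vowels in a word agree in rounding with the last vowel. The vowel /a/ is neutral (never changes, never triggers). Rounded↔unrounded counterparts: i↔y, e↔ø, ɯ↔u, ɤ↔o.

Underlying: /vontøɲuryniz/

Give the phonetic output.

/o/ harmonizes with /i/ ([-round]) → [ɤ]
/ø/ harmonizes with /i/ ([-round]) → [e]
/u/ harmonizes with /i/ ([-round]) → [ɯ]
/y/ harmonizes with /i/ ([-round]) → [i]

[vɤnteɲɯriniz]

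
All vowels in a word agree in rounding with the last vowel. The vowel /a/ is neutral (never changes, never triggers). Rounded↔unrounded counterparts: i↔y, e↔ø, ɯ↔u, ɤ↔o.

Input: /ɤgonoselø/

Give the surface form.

/ɤ/ harmonizes with /ø/ ([+round]) → [o]
/e/ harmonizes with /ø/ ([+round]) → [ø]

[ogonosølø]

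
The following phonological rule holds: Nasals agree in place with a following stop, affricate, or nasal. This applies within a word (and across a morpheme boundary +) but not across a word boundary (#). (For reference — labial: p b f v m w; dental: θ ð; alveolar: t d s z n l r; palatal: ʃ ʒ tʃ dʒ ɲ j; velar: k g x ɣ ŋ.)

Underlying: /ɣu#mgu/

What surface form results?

/m/ before /g/ (velar) → [ŋ]

[ɣu#ŋgu]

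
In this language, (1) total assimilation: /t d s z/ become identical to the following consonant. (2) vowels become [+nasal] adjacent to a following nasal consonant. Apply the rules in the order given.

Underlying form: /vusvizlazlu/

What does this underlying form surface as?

Rule 1: /s/ before /v/ → [v] (total assimilation)
Rule 1: /z/ before /l/ → [l] (total assimilation)
Rule 1: /z/ before /l/ → [l] (total assimilation)
After rule 1: vuvvillallu
Rule 2: no segment meets the rule's conditions; no change.

[vuvvillallu]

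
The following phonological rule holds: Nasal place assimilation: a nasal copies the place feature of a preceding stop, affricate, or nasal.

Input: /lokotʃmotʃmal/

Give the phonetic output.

/m/ after /tʃ/ (palatal) → [ɲ]
/m/ after /tʃ/ (palatal) → [ɲ]

[lokotʃɲotʃɲal]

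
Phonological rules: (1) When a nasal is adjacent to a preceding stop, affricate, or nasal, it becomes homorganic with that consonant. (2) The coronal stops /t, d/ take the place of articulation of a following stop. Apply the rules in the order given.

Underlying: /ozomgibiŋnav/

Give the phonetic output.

[ozomgibiŋŋav]

Rule 1: /n/ after /ŋ/ (velar) → [ŋ]
After rule 1: ozomgibiŋŋav
Rule 2: no segment meets the rule's conditions; no change.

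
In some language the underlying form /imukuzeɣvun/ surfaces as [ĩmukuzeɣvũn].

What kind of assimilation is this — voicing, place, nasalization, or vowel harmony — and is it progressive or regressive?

nasalization, regressive

/i/→[ĩ] /u/→[ũ].
Each target copies a feature from the following segment, so the direction is regressive.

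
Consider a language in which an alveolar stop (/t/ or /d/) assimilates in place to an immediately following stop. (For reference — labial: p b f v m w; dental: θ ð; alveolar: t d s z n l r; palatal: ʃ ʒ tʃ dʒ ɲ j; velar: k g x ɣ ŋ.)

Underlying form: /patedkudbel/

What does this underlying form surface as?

[pategkubbel]

/d/ before /k/ (velar) → [g]
/d/ before /b/ (labial) → [b]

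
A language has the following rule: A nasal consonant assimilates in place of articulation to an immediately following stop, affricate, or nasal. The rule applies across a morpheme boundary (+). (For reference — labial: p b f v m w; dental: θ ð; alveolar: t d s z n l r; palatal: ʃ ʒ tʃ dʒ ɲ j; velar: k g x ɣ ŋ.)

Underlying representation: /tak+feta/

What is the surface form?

no segment meets the rule's conditions; no change.

[tak+feta]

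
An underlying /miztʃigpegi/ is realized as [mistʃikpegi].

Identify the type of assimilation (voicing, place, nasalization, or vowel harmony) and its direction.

voicing assimilation, regressive

/z/→[s] /g/→[k].
Each target copies a feature from the following segment, so the direction is regressive.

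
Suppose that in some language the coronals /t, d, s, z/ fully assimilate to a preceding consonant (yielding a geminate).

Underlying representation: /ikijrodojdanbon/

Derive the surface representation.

[ikijrodojjanbon]

/d/ after /j/ → [j] (total assimilation)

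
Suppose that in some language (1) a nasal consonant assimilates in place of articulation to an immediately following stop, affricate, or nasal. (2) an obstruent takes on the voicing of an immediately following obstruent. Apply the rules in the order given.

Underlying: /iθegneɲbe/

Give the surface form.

Rule 1: /ɲ/ before /b/ (labial) → [m]
After rule 1: iθegnembe
Rule 2: no segment meets the rule's conditions; no change.

[iθegnembe]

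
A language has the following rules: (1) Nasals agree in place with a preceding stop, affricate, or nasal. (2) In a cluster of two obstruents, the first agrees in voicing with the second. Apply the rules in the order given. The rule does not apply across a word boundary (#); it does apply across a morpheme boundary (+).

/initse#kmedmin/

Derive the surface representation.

[initse#kŋednin]

Rule 1: /m/ after /k/ (velar) → [ŋ]
Rule 1: /m/ after /d/ (alveolar) → [n]
After rule 1: initse#kŋednin
Rule 2: no segment meets the rule's conditions; no change.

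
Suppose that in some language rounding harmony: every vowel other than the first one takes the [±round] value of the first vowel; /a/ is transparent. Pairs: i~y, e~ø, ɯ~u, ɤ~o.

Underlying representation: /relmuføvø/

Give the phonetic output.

/u/ harmonizes with /e/ ([-round]) → [ɯ]
/ø/ harmonizes with /e/ ([-round]) → [e]
/ø/ harmonizes with /e/ ([-round]) → [e]

[relmɯfeve]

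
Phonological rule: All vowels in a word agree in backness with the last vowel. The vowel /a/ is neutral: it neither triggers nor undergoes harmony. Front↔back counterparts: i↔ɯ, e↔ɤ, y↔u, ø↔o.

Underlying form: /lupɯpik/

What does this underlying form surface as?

[lypipik]

/u/ harmonizes with /i/ ([-back]) → [y]
/ɯ/ harmonizes with /i/ ([-back]) → [i]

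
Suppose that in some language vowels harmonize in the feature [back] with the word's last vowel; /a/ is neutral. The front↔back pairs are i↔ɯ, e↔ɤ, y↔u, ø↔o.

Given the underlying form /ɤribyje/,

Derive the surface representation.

[eribyje]

/ɤ/ harmonizes with /e/ ([-back]) → [e]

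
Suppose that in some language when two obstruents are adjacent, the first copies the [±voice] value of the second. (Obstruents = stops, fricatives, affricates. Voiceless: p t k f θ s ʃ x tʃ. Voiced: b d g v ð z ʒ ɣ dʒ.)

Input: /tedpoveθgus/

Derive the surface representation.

[tetpoveðgus]

/d/ before /p/ (voiceless) → [t]
/θ/ before /g/ (voiced) → [ð]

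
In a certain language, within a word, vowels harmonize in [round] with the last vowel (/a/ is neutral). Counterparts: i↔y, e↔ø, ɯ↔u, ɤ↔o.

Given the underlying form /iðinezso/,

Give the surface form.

[yðynøzso]

/i/ harmonizes with /o/ ([+round]) → [y]
/i/ harmonizes with /o/ ([+round]) → [y]
/e/ harmonizes with /o/ ([+round]) → [ø]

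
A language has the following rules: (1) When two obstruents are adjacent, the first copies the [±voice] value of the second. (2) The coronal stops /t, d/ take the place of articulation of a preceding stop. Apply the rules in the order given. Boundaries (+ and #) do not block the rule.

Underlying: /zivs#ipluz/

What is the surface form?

[zifs#ipluz]

Rule 1: /v/ before /s/ (voiceless) → [f]
After rule 1: zifs#ipluz
Rule 2: no segment meets the rule's conditions; no change.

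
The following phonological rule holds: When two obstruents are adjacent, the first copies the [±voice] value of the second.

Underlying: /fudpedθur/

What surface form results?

/d/ before /p/ (voiceless) → [t]
/d/ before /θ/ (voiceless) → [t]

[futpetθur]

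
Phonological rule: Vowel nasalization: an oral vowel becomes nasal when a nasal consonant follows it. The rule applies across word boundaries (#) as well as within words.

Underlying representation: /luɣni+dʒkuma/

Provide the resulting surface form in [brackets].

/u/ before nasal /m/ → [ũ]

[luɣni+dʒkũma]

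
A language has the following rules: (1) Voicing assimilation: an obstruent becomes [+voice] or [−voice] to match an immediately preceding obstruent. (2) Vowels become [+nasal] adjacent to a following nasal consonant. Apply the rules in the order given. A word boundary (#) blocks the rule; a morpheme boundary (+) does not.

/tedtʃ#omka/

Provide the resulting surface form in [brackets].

Rule 1: /tʃ/ after /d/ (voiced) → [dʒ]
After rule 1: teddʒ#omka
Rule 2: /o/ before nasal /m/ → [õ]

[teddʒ#õmka]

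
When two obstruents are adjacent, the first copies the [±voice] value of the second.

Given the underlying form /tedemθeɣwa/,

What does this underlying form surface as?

no segment meets the rule's conditions; no change.

[tedemθeɣwa]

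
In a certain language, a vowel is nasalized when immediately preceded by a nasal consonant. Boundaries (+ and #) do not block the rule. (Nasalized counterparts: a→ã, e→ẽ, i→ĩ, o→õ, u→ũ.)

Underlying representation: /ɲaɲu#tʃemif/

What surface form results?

/a/ after nasal /ɲ/ → [ã]
/u/ after nasal /ɲ/ → [ũ]
/i/ after nasal /m/ → [ĩ]

[ɲãɲũ#tʃemĩf]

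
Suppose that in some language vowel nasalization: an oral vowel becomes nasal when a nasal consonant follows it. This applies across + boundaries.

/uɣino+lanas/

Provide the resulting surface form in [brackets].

/i/ before nasal /n/ → [ĩ]
/a/ before nasal /n/ → [ã]

[uɣĩno+lãnas]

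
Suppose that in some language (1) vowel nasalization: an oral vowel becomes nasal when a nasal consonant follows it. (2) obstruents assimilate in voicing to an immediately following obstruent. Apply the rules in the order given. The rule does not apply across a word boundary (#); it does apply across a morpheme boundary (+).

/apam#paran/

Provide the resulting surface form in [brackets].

Rule 1: /a/ before nasal /m/ → [ã]
Rule 1: /a/ before nasal /n/ → [ã]
After rule 1: apãm#parãn
Rule 2: no segment meets the rule's conditions; no change.

[apãm#parãn]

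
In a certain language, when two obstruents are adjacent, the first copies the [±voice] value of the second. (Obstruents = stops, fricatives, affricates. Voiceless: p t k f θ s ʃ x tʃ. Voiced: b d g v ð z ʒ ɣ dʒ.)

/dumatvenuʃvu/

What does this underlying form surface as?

[dumadvenuʒvu]

/t/ before /v/ (voiced) → [d]
/ʃ/ before /v/ (voiced) → [ʒ]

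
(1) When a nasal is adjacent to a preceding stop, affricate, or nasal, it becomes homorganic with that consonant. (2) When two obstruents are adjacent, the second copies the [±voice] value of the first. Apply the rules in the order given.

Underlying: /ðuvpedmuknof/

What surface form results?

[ðuvbednukŋof]

Rule 1: /m/ after /d/ (alveolar) → [n]
Rule 1: /n/ after /k/ (velar) → [ŋ]
After rule 1: ðuvpednukŋof
Rule 2: /p/ after /v/ (voiced) → [b]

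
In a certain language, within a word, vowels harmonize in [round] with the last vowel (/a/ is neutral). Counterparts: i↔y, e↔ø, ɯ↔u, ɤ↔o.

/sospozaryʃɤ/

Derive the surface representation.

[sɤspɤzariʃɤ]

/o/ harmonizes with /ɤ/ ([-round]) → [ɤ]
/o/ harmonizes with /ɤ/ ([-round]) → [ɤ]
/y/ harmonizes with /ɤ/ ([-round]) → [i]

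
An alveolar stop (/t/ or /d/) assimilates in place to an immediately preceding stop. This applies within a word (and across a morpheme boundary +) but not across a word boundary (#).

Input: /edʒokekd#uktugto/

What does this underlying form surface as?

[edʒokekg#ukkugko]

/d/ after /k/ (velar) → [g]
/t/ after /k/ (velar) → [k]
/t/ after /g/ (velar) → [k]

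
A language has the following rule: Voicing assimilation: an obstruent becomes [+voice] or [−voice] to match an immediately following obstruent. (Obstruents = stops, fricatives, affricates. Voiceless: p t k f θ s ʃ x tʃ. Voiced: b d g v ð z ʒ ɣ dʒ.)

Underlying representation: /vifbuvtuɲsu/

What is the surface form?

/f/ before /b/ (voiced) → [v]
/v/ before /t/ (voiceless) → [f]

[vivbuftuɲsu]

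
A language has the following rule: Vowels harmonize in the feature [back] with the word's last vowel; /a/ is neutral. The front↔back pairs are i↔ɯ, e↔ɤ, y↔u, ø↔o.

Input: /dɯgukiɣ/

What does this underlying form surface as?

/ɯ/ harmonizes with /i/ ([-back]) → [i]
/u/ harmonizes with /i/ ([-back]) → [y]

[digykiɣ]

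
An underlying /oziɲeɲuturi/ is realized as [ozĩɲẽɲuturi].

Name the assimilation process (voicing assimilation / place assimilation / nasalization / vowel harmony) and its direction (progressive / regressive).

nasalization, regressive

/i/→[ĩ] /e/→[ẽ].
Each target copies a feature from the following segment, so the direction is regressive.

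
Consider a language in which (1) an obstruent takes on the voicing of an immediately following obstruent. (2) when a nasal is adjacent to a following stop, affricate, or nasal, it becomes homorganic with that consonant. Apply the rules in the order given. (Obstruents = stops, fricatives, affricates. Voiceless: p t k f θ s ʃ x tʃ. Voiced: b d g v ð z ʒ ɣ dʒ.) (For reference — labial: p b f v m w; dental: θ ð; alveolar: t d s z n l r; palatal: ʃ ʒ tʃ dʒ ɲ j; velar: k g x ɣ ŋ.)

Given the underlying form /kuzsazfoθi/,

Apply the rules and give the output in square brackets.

[kussasfoθi]

Rule 1: /z/ before /s/ (voiceless) → [s]
Rule 1: /z/ before /f/ (voiceless) → [s]
After rule 1: kussasfoθi
Rule 2: no segment meets the rule's conditions; no change.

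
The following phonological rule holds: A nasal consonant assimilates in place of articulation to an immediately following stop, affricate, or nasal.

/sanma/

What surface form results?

/n/ before /m/ (labial) → [m]

[samma]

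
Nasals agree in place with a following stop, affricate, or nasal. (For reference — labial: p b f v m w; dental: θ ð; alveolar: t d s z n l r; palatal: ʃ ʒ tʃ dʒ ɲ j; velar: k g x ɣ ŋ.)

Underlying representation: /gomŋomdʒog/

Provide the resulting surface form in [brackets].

/m/ before /ŋ/ (velar) → [ŋ]
/m/ before /dʒ/ (palatal) → [ɲ]

[goŋŋoɲdʒog]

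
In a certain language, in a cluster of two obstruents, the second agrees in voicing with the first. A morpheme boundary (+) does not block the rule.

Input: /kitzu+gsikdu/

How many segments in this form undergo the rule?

/z/ after /t/ (voiceless) → [s]
/s/ after /g/ (voiced) → [z]
/d/ after /k/ (voiceless) → [t]
3 segments change.

3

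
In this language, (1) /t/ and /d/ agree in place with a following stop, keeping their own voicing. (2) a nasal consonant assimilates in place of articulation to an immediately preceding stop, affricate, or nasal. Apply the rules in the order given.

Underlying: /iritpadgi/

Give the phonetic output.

Rule 1: /t/ before /p/ (labial) → [p]
Rule 1: /d/ before /g/ (velar) → [g]
After rule 1: irippaggi
Rule 2: no segment meets the rule's conditions; no change.

[irippaggi]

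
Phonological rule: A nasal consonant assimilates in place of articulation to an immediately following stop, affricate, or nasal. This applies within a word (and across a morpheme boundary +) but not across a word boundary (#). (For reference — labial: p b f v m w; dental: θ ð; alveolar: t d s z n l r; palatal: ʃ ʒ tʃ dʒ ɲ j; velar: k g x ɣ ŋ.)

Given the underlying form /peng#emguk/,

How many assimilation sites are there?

2

/n/ before /g/ (velar) → [ŋ]
/m/ before /g/ (velar) → [ŋ]
2 segments change.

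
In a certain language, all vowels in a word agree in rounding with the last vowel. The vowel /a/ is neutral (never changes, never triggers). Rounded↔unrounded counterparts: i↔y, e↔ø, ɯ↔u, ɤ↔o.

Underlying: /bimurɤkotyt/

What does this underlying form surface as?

[bymurokotyt]

/i/ harmonizes with /y/ ([+round]) → [y]
/ɤ/ harmonizes with /y/ ([+round]) → [o]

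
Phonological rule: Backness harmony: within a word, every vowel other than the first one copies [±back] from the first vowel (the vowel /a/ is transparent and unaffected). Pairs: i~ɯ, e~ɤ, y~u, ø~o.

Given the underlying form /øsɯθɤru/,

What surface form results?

/ɯ/ harmonizes with /ø/ ([-back]) → [i]
/ɤ/ harmonizes with /ø/ ([-back]) → [e]
/u/ harmonizes with /ø/ ([-back]) → [y]

[øsiθery]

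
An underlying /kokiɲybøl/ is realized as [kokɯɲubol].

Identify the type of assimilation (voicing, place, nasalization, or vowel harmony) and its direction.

/i/→[ɯ] /y/→[u] /ø/→[o].
Vowels agree with the first vowel, so the harmony is progressive.

vowel harmony, progressive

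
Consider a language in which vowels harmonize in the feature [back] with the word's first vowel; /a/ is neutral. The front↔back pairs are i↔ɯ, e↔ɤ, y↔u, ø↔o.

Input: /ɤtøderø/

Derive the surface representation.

/ø/ harmonizes with /ɤ/ ([+back]) → [o]
/e/ harmonizes with /ɤ/ ([+back]) → [ɤ]
/ø/ harmonizes with /ɤ/ ([+back]) → [o]

[ɤtodɤro]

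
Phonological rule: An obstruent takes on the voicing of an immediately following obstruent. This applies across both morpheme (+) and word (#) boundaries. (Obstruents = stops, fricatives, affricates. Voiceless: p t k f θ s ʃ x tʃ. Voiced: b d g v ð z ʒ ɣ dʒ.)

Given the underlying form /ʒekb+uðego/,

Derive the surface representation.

/k/ before /b/ (voiced) → [g]

[ʒegb+uðego]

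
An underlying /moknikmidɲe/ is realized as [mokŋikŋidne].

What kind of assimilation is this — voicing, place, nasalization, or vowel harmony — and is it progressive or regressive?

place assimilation, progressive

/n/→[ŋ] /m/→[ŋ] /ɲ/→[n].
Each target copies a feature from the preceding segment, so the direction is progressive.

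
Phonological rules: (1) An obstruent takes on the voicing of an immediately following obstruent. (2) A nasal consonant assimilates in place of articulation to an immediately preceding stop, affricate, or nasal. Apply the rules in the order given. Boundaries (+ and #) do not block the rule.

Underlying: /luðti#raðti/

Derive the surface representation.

Rule 1: /ð/ before /t/ (voiceless) → [θ]
Rule 1: /ð/ before /t/ (voiceless) → [θ]
After rule 1: luθti#raθti
Rule 2: no segment meets the rule's conditions; no change.

[luθti#raθti]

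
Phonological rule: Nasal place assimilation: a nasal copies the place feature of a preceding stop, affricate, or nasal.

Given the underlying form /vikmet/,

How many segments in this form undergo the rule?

1

/m/ after /k/ (velar) → [ŋ]
1 segment changes.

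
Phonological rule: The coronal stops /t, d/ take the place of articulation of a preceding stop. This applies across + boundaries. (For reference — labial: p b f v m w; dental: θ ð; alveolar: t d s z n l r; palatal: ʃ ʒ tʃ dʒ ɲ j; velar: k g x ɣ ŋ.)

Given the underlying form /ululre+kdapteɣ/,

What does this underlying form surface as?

/d/ after /k/ (velar) → [g]
/t/ after /p/ (labial) → [p]

[ululre+kgappeɣ]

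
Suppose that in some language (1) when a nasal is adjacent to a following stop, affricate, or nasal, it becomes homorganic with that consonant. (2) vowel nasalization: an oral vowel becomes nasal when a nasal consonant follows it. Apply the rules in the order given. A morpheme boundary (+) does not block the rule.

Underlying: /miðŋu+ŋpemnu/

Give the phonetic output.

Rule 1: /ŋ/ before /p/ (labial) → [m]
Rule 1: /m/ before /n/ (alveolar) → [n]
After rule 1: miðŋu+mpennu
Rule 2: /u/ before nasal /m/ → [ũ]
Rule 2: /e/ before nasal /n/ → [ẽ]

[miðŋũ+mpẽnnu]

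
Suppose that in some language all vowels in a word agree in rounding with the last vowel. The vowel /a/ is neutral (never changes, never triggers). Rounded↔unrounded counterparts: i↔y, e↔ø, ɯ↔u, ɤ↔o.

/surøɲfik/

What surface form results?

/u/ harmonizes with /i/ ([-round]) → [ɯ]
/ø/ harmonizes with /i/ ([-round]) → [e]

[sɯreɲfik]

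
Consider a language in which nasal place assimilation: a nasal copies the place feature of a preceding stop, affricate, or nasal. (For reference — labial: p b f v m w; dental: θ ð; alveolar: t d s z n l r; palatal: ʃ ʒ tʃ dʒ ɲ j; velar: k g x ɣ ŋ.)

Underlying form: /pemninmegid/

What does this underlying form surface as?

[pemminnegid]

/n/ after /m/ (labial) → [m]
/m/ after /n/ (alveolar) → [n]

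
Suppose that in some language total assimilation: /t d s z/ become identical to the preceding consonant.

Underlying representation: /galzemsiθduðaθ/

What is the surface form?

[gallemmiθθuðaθ]

/z/ after /l/ → [l] (total assimilation)
/s/ after /m/ → [m] (total assimilation)
/d/ after /θ/ → [θ] (total assimilation)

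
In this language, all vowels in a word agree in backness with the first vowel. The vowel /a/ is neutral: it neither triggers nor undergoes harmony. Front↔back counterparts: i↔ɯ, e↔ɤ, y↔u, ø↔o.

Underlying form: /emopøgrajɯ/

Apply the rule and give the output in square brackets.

[emøpøgraji]

/o/ harmonizes with /e/ ([-back]) → [ø]
/ɯ/ harmonizes with /e/ ([-back]) → [i]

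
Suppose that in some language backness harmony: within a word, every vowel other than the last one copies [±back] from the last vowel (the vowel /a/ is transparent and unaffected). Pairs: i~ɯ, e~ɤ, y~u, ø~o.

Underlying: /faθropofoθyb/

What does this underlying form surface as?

[faθrøpøføθyb]

/o/ harmonizes with /y/ ([-back]) → [ø]
/o/ harmonizes with /y/ ([-back]) → [ø]
/o/ harmonizes with /y/ ([-back]) → [ø]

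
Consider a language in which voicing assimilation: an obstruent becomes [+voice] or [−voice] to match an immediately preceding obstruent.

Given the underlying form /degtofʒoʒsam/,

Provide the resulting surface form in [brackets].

/t/ after /g/ (voiced) → [d]
/ʒ/ after /f/ (voiceless) → [ʃ]
/s/ after /ʒ/ (voiced) → [z]

[degdofʃoʒzam]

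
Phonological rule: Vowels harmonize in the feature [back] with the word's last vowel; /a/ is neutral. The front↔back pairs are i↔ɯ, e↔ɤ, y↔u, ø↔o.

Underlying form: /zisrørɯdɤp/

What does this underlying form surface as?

[zɯsrorɯdɤp]

/i/ harmonizes with /ɤ/ ([+back]) → [ɯ]
/ø/ harmonizes with /ɤ/ ([+back]) → [o]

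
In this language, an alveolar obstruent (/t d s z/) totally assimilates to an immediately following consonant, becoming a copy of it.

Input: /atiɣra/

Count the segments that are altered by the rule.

0

No segment meets the rule's conditions.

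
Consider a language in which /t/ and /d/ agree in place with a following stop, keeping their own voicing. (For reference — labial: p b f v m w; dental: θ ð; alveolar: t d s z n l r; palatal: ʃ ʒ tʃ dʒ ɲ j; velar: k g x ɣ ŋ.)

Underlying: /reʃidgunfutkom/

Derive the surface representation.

/d/ before /g/ (velar) → [g]
/t/ before /k/ (velar) → [k]

[reʃiggunfukkom]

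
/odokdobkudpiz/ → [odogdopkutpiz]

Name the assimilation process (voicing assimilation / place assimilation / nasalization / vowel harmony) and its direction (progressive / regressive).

/k/→[g] /b/→[p] /d/→[t].
Each target copies a feature from the following segment, so the direction is regressive.

voicing assimilation, regressive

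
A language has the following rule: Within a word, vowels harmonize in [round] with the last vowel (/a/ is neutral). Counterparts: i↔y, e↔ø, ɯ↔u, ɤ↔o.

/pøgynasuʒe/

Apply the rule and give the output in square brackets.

/ø/ harmonizes with /e/ ([-round]) → [e]
/y/ harmonizes with /e/ ([-round]) → [i]
/u/ harmonizes with /e/ ([-round]) → [ɯ]

[peginasɯʒe]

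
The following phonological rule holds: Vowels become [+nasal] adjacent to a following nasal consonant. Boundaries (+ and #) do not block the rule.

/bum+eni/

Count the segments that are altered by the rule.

2

/u/ before nasal /m/ → [ũ]
/e/ before nasal /n/ → [ẽ]
2 segments change.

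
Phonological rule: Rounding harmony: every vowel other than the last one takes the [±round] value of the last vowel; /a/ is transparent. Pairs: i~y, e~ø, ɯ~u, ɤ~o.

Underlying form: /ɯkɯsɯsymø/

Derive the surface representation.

[ukususymø]

/ɯ/ harmonizes with /ø/ ([+round]) → [u]
/ɯ/ harmonizes with /ø/ ([+round]) → [u]
/ɯ/ harmonizes with /ø/ ([+round]) → [u]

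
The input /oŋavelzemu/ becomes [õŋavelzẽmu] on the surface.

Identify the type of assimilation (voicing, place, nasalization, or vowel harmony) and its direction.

nasalization, regressive

/o/→[õ] /e/→[ẽ].
Each target copies a feature from the following segment, so the direction is regressive.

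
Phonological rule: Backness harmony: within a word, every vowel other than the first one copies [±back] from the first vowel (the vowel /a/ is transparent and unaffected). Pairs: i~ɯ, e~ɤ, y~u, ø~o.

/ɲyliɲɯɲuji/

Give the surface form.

/ɯ/ harmonizes with /y/ ([-back]) → [i]
/u/ harmonizes with /y/ ([-back]) → [y]

[ɲyliɲiɲyji]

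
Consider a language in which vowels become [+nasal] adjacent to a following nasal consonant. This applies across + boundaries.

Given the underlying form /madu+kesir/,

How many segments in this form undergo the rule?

0

No segment meets the rule's conditions.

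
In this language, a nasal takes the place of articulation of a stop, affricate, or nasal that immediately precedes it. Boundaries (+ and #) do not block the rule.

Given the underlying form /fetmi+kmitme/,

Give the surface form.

[fetni+kŋitne]

/m/ after /t/ (alveolar) → [n]
/m/ after /k/ (velar) → [ŋ]
/m/ after /t/ (alveolar) → [n]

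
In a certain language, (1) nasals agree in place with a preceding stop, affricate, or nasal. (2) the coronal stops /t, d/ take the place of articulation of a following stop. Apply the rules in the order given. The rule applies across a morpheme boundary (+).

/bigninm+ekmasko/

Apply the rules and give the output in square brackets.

[bigŋinn+ekŋasko]

Rule 1: /n/ after /g/ (velar) → [ŋ]
Rule 1: /m/ after /n/ (alveolar) → [n]
Rule 1: /m/ after /k/ (velar) → [ŋ]
After rule 1: bigŋinn+ekŋasko
Rule 2: no segment meets the rule's conditions; no change.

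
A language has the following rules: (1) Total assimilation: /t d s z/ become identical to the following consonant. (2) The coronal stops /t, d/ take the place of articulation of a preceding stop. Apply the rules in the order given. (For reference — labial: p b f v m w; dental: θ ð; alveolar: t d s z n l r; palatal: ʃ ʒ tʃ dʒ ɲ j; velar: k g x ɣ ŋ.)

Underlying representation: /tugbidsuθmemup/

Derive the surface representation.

[tugbissuθmemup]

Rule 1: /d/ before /s/ → [s] (total assimilation)
After rule 1: tugbissuθmemup
Rule 2: no segment meets the rule's conditions; no change.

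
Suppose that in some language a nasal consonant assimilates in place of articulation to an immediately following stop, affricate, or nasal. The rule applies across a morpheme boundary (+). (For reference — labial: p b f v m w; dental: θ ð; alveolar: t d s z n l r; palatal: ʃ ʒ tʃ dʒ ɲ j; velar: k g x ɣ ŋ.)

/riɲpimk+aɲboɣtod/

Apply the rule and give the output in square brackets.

[rimpiŋk+amboɣtod]

/ɲ/ before /p/ (labial) → [m]
/m/ before /k/ (velar) → [ŋ]
/ɲ/ before /b/ (labial) → [m]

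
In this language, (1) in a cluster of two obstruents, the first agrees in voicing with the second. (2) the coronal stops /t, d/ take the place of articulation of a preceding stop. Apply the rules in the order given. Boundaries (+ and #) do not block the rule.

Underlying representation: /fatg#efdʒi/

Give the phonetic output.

[fadg#evdʒi]

Rule 1: /t/ before /g/ (voiced) → [d]
Rule 1: /f/ before /dʒ/ (voiced) → [v]
After rule 1: fadg#evdʒi
Rule 2: no segment meets the rule's conditions; no change.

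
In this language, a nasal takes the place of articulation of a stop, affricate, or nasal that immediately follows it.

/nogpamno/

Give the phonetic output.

/m/ before /n/ (alveolar) → [n]

[nogpanno]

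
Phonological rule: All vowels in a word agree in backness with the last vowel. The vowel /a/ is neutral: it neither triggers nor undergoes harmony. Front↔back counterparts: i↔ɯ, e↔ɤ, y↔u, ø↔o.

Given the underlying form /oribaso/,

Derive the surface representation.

/i/ harmonizes with /o/ ([+back]) → [ɯ]

[orɯbaso]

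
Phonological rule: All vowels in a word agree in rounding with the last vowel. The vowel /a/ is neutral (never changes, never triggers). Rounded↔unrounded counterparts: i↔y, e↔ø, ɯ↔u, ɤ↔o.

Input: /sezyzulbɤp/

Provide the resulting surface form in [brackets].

/y/ harmonizes with /ɤ/ ([-round]) → [i]
/u/ harmonizes with /ɤ/ ([-round]) → [ɯ]

[sezizɯlbɤp]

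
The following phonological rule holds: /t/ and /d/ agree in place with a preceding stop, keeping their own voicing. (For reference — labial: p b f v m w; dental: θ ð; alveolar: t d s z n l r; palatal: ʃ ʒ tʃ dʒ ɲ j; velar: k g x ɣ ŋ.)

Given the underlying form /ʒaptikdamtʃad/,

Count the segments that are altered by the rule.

/t/ after /p/ (labial) → [p]
/d/ after /k/ (velar) → [g]
2 segments change.

2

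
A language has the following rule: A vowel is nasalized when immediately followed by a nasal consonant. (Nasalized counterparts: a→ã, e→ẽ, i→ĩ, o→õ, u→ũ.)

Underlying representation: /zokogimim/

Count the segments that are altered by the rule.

2

/i/ before nasal /m/ → [ĩ]
/i/ before nasal /m/ → [ĩ]
2 segments change.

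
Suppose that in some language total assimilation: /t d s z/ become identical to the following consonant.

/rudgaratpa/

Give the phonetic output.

[ruggarappa]

/d/ before /g/ → [g] (total assimilation)
/t/ before /p/ → [p] (total assimilation)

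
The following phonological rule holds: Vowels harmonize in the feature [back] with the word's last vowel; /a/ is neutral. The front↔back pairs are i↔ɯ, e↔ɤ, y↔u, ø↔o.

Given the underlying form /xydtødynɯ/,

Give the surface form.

/y/ harmonizes with /ɯ/ ([+back]) → [u]
/ø/ harmonizes with /ɯ/ ([+back]) → [o]
/y/ harmonizes with /ɯ/ ([+back]) → [u]

[xudtodunɯ]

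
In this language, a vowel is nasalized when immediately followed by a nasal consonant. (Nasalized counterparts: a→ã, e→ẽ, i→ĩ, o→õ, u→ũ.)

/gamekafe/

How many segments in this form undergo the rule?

1

/a/ before nasal /m/ → [ã]
1 segment changes.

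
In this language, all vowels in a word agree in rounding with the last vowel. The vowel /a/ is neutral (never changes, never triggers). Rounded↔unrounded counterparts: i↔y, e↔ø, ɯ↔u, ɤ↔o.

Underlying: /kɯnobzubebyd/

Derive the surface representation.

/ɯ/ harmonizes with /y/ ([+round]) → [u]
/e/ harmonizes with /y/ ([+round]) → [ø]

[kunobzubøbyd]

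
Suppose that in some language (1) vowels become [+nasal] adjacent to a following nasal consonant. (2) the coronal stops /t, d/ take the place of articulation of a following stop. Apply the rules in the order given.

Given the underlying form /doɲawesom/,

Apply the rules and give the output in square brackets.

[dõɲawesõm]

Rule 1: /o/ before nasal /ɲ/ → [õ]
Rule 1: /o/ before nasal /m/ → [õ]
After rule 1: dõɲawesõm
Rule 2: no segment meets the rule's conditions; no change.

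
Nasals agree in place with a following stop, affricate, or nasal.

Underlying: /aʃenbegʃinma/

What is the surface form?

[aʃembegʃimma]

/n/ before /b/ (labial) → [m]
/n/ before /m/ (labial) → [m]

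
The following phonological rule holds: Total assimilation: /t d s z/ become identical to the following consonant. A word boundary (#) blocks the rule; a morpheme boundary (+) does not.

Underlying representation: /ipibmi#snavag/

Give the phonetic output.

/s/ before /n/ → [n] (total assimilation)

[ipibmi#nnavag]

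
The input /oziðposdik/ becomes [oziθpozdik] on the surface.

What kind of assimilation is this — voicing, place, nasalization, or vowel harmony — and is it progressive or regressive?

voicing assimilation, regressive

/ð/→[θ] /s/→[z].
Each target copies a feature from the following segment, so the direction is regressive.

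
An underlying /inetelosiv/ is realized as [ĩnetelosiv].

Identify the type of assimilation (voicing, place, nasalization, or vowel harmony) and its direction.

/i/→[ĩ].
Each target copies a feature from the following segment, so the direction is regressive.

nasalization, regressive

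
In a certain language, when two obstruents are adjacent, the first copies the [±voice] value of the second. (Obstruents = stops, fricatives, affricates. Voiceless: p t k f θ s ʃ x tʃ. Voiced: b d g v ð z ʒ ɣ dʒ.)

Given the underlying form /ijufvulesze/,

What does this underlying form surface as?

/f/ before /v/ (voiced) → [v]
/s/ before /z/ (voiced) → [z]

[ijuvvulezze]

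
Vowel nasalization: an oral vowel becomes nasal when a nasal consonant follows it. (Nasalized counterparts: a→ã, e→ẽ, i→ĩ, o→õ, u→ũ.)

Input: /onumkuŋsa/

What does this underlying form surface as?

/o/ before nasal /n/ → [õ]
/u/ before nasal /m/ → [ũ]
/u/ before nasal /ŋ/ → [ũ]

[õnũmkũŋsa]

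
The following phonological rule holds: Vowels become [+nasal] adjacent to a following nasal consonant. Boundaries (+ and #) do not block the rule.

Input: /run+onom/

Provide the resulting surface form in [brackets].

[rũn+õnõm]

/u/ before nasal /n/ → [ũ]
/o/ before nasal /n/ → [õ]
/o/ before nasal /m/ → [õ]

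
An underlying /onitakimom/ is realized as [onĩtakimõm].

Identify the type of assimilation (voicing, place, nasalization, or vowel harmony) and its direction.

/i/→[ĩ] /o/→[õ].
Each target copies a feature from the preceding segment, so the direction is progressive.

nasalization, progressive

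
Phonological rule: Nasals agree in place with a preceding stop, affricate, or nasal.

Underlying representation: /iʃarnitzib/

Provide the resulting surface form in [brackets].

no segment meets the rule's conditions; no change.

[iʃarnitzib]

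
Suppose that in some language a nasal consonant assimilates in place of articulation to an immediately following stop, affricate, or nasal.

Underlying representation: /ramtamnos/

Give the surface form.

[rantannos]

/m/ before /t/ (alveolar) → [n]
/m/ before /n/ (alveolar) → [n]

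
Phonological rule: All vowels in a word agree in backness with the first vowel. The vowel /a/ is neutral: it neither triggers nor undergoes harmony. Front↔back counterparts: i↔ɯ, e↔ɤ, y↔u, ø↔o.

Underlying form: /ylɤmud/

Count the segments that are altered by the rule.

2

/ɤ/ harmonizes with /y/ ([-back]) → [e]
/u/ harmonizes with /y/ ([-back]) → [y]
2 segments change.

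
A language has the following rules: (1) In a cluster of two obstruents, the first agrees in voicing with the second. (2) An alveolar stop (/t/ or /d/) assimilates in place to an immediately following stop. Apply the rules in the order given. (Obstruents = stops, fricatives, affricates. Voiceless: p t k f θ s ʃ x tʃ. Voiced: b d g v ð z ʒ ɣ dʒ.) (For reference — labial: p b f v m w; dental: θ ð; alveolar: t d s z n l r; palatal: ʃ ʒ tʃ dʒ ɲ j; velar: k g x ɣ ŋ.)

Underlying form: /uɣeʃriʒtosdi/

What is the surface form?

[uɣeʃriʃtozdi]

Rule 1: /ʒ/ before /t/ (voiceless) → [ʃ]
Rule 1: /s/ before /d/ (voiced) → [z]
After rule 1: uɣeʃriʃtozdi
Rule 2: no segment meets the rule's conditions; no change.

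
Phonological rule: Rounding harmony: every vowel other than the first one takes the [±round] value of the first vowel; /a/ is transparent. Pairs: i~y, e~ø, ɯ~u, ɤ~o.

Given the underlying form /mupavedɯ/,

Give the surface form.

[mupavødu]

/e/ harmonizes with /u/ ([+round]) → [ø]
/ɯ/ harmonizes with /u/ ([+round]) → [u]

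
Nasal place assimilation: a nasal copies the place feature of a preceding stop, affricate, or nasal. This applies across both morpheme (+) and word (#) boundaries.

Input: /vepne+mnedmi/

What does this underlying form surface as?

/n/ after /p/ (labial) → [m]
/n/ after /m/ (labial) → [m]
/m/ after /d/ (alveolar) → [n]

[vepme+mmedni]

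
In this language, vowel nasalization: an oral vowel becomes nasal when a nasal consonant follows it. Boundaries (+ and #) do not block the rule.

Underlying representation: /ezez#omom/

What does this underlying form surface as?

/o/ before nasal /m/ → [õ]
/o/ before nasal /m/ → [õ]

[ezez#õmõm]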